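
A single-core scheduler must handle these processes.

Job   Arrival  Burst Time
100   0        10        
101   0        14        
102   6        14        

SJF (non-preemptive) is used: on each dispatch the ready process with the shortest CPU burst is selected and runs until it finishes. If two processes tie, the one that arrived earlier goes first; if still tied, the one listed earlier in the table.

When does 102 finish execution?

38

Schedule: | 100 0-10 | 101 10-24 | 102 24-38 |
Completion: 100=10  101=24  102=38
Turnaround (C−A): 100=10  101=24  102=32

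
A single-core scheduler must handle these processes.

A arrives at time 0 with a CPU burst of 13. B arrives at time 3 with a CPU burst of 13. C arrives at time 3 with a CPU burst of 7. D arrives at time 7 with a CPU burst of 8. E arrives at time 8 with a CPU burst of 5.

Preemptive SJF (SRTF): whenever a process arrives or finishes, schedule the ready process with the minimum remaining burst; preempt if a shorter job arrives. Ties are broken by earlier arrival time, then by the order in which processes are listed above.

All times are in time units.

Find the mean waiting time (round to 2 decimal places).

12.00

Schedule: | A 0-3 | C 3-10 | E 10-15 | D 15-23 | A 23-33 | B 33-46 |
Completion: A=33  B=46  C=10  D=23  E=15
Turnaround (C−A): A=33  B=43  C=7  D=16  E=7
Waiting times: A=20, B=30, C=0, D=8, E=2
Average waiting = (20+30+0+8+2) / 5 = 60/5 = 12.00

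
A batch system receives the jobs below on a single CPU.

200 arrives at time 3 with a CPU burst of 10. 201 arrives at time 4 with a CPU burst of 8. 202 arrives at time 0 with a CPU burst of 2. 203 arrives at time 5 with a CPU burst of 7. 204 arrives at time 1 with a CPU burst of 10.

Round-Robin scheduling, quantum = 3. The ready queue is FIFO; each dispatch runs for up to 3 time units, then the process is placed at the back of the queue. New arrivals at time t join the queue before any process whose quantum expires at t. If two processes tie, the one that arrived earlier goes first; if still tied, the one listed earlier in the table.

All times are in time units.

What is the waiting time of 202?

0

Schedule: | 202 0-2 | 204 2-5 | 200 5-8 | 201 8-11 | 203 11-14 | 204 14-17 | 200 17-20 | 201 20-23 | 203 23-26 | 204 26-29 | 200 29-32 | 201 32-34 | 203 34-35 | 204 35-36 | 200 36-37 |
Completion: 200=37  201=34  202=2  203=35  204=36
Turnaround (C−A): 200=34  201=30  202=2  203=30  204=35
Waiting(202) = turnaround − burst = 2 − 2 = 0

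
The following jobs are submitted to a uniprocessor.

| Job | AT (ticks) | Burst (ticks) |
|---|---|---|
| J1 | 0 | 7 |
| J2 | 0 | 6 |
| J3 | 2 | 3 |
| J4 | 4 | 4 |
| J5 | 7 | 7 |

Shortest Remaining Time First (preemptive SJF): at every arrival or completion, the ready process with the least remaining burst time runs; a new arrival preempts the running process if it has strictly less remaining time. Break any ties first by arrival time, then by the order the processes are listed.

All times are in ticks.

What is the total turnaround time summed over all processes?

61

Timeline: | J2 0-2 | J3 2-5 | J2 5-9 | J4 9-13 | J1 13-20 | J5 20-27 |
Completion: J1=20  J2=9  J3=5  J4=13  J5=27
Turnaround (C−A): J1=20  J2=9  J3=3  J4=9  J5=20
Turnaround = completion − arrival: J1=20, J2=9, J3=3, J4=9, J5=20
Total turnaround = 20 + 9 + 3 + 9 + 20 = 61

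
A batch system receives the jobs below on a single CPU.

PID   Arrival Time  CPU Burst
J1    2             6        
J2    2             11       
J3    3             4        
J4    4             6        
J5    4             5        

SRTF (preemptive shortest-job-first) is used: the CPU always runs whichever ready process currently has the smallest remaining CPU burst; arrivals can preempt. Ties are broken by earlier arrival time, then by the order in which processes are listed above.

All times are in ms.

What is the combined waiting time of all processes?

Timeline: | idle 0-2 | J1 2-3 | J3 3-7 | J1 7-12 | J5 12-17 | J4 17-23 | J2 23-34 |
Completion: J1=12  J2=34  J3=7  J4=23  J5=17
Turnaround (C−A): J1=10  J2=32  J3=4  J4=19  J5=13
Waiting = turnaround − burst: J1=4, J2=21, J3=0, J4=13, J5=8
Total waiting = 4 + 21 + 0 + 13 + 8 = 46

46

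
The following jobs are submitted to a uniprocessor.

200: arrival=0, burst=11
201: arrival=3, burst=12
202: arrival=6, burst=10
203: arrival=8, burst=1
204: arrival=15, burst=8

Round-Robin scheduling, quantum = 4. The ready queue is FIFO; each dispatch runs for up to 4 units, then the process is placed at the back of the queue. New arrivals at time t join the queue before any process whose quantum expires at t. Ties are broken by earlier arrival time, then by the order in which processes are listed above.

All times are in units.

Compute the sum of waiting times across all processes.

Schedule: | 200 0-4 | 201 4-8 | 200 8-12 | 202 12-16 | 203 16-17 | 201 17-21 | 200 21-24 | 204 24-28 | 202 28-32 | 201 32-36 | 204 36-40 | 202 40-42 |
Completion: 200=24  201=36  202=42  203=17  204=40
Turnaround (C−A): 200=24  201=33  202=36  203=9  204=25
Waiting = turnaround − burst: 200=13, 201=21, 202=26, 203=8, 204=17
Total waiting = 13 + 21 + 26 + 8 + 17 = 85

85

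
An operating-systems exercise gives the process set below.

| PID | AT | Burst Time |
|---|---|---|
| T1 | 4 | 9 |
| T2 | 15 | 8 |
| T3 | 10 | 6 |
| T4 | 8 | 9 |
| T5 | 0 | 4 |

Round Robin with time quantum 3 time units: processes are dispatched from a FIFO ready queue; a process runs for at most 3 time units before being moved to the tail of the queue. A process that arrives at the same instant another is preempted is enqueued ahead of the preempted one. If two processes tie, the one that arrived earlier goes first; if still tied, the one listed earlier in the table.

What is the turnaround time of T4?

Timeline: | T5 0-4 | T1 4-10 | T4 10-13 | T3 13-16 | T1 16-19 | T4 19-22 | T2 22-25 | T3 25-28 | T4 28-31 | T2 31-36 |
Completion: T1=19  T2=36  T3=28  T4=31  T5=4
Turnaround (C−A): T1=15  T2=21  T3=18  T4=23  T5=4
Turnaround(T4) = completion − arrival = 31 − 8 = 23

23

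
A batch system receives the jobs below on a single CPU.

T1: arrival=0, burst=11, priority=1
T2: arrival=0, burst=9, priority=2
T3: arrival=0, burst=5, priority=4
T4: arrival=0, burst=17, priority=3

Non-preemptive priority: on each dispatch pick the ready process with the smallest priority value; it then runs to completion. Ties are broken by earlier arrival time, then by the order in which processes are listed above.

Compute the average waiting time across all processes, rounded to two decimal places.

17.00

Schedule: | T1 0-11 | T2 11-20 | T4 20-37 | T3 37-42 |
Completion: T1=11  T2=20  T3=42  T4=37
Waiting times: T1=0, T2=11, T3=37, T4=20
Average waiting = (0+11+37+20) / 4 = 68/4 = 17.00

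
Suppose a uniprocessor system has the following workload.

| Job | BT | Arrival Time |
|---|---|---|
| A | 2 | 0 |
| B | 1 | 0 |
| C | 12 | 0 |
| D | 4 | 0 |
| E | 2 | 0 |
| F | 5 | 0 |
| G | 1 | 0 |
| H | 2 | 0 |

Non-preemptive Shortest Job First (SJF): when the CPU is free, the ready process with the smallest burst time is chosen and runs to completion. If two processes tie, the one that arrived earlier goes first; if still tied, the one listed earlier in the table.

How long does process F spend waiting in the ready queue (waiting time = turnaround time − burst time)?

12

Timeline: | B 0-1 | G 1-2 | A 2-4 | E 4-6 | H 6-8 | D 8-12 | F 12-17 | C 17-29 |
Completion: A=4  B=1  C=29  D=12  E=6  F=17  G=2  H=8
Turnaround (C−A): A=4  B=1  C=29  D=12  E=6  F=17  G=2  H=8
Waiting(F) = turnaround − burst = 17 − 5 = 12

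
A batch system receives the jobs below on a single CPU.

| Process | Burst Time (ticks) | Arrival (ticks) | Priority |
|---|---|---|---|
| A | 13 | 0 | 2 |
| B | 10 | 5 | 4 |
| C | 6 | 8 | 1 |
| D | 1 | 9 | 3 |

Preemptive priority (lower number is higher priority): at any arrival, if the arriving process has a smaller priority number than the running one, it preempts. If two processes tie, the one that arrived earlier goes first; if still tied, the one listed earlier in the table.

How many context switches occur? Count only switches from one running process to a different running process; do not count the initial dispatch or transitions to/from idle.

4

Schedule: | A 0-8 | C 8-14 | A 14-19 | D 19-20 | B 20-30 |
Completion: A=19  B=30  C=14  D=20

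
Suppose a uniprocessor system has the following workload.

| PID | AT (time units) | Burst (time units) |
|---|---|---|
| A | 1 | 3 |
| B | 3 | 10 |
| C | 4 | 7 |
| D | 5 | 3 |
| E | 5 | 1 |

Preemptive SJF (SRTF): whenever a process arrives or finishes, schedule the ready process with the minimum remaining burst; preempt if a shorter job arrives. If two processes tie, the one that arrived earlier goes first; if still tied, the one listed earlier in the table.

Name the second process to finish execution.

E

Timeline: | idle 0-1 | A 1-4 | C 4-5 | E 5-6 | D 6-9 | C 9-15 | B 15-25 |
Completion: A=4  B=25  C=15  D=9  E=6
Turnaround (C−A): A=3  B=22  C=11  D=4  E=1
Finish order: A → E → D → C → B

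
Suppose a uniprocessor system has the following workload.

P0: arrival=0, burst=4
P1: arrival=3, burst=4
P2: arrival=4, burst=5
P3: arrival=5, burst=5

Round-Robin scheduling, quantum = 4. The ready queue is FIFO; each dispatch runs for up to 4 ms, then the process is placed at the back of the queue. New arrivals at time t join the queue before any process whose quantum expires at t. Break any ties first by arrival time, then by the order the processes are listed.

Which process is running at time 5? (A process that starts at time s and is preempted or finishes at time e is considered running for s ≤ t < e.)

Schedule: | P0 0-4 | P1 4-8 | P2 8-12 | P3 12-16 | P2 16-17 | P3 17-18 |
Completion: P0=4  P1=8  P2=17  P3=18

P1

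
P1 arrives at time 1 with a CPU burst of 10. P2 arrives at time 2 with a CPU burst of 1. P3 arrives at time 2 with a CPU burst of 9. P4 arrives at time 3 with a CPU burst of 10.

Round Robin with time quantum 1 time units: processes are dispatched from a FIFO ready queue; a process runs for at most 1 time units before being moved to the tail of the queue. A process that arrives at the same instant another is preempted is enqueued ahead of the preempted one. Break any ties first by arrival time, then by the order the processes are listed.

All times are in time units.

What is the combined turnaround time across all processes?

83

Timeline: | idle 0-1 | P1 1-2 | P2 2-3 | P3 3-4 | P1 4-5 | P4 5-6 | P3 6-7 | P1 7-8 | P4 8-9 | P3 9-10 | P1 10-11 | P4 11-12 | P3 12-13 | P1 13-14 | P4 14-15 | P3 15-16 | P1 16-17 | P4 17-18 | P3 18-19 | P1 19-20 | P4 20-21 | P3 21-22 | P1 22-23 | P4 23-24 | P3 24-25 | P1 25-26 | P4 26-27 | P3 27-28 | P1 28-29 | P4 29-31 |
Completion: P1=29  P2=3  P3=28  P4=31
Turnaround (C−A): P1=28  P2=1  P3=26  P4=28
Turnaround = completion − arrival: P1=28, P2=1, P3=26, P4=28
Total turnaround = 28 + 1 + 26 + 28 = 83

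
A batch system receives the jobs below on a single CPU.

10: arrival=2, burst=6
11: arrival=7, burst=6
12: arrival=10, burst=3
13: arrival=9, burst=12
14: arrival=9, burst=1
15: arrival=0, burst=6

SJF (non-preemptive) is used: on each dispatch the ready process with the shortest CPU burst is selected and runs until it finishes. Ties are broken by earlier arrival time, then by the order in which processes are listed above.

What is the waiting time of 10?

4

Schedule: | 15 0-6 | 10 6-12 | 14 12-13 | 12 13-16 | 11 16-22 | 13 22-34 |
Completion: 10=12  11=22  12=16  13=34  14=13  15=6
Turnaround (C−A): 10=10  11=15  12=6  13=25  14=4  15=6
Waiting(10) = turnaround − burst = 10 − 6 = 4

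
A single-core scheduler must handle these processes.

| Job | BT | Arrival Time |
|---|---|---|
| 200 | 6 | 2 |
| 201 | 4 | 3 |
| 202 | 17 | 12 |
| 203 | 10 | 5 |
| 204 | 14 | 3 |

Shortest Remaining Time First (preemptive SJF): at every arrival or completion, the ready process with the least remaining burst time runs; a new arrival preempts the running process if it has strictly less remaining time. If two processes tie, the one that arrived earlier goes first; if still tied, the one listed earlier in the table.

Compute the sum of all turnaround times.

Timeline: | idle 0-2 | 200 2-3 | 201 3-7 | 200 7-12 | 203 12-22 | 204 22-36 | 202 36-53 |
Completion: 200=12  201=7  202=53  203=22  204=36
Turnaround (C−A): 200=10  201=4  202=41  203=17  204=33
Turnaround = completion − arrival: 200=10, 201=4, 202=41, 203=17, 204=33
Total turnaround = 10 + 4 + 41 + 17 + 33 = 105

105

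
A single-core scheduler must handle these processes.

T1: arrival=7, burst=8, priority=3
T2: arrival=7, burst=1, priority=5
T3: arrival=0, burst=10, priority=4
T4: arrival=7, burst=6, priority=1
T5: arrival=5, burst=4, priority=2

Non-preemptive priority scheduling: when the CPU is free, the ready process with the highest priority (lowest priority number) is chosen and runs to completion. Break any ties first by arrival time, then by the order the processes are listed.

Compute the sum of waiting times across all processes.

48

Gantt: | T3 0-10 | T4 10-16 | T5 16-20 | T1 20-28 | T2 28-29 |
Completion: T1=28  T2=29  T3=10  T4=16  T5=20
Waiting = turnaround − burst: T1=13, T2=21, T3=0, T4=3, T5=11
Total waiting = 13 + 21 + 0 + 3 + 11 = 48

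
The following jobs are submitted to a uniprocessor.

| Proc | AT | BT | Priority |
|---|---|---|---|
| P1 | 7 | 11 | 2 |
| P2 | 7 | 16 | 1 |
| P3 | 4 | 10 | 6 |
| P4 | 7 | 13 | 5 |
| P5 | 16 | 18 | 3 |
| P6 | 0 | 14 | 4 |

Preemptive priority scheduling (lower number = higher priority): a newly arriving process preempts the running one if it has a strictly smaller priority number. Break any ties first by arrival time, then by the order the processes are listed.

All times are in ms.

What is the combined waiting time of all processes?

Gantt: | P6 0-7 | P2 7-23 | P1 23-34 | P5 34-52 | P6 52-59 | P4 59-72 | P3 72-82 |
Completion: P1=34  P2=23  P3=82  P4=72  P5=52  P6=59
Waiting = turnaround − burst: P1=16, P2=0, P3=68, P4=52, P5=18, P6=45
Total waiting = 16 + 0 + 68 + 52 + 18 + 45 = 199

199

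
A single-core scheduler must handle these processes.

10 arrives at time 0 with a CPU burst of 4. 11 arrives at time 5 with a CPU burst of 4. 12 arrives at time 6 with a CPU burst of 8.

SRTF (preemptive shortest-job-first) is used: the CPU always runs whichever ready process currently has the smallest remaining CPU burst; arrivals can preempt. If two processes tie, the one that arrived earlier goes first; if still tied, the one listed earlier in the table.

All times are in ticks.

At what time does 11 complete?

9

Schedule: | 10 0-4 | idle 4-5 | 11 5-9 | 12 9-17 |
Completion: 10=4  11=9  12=17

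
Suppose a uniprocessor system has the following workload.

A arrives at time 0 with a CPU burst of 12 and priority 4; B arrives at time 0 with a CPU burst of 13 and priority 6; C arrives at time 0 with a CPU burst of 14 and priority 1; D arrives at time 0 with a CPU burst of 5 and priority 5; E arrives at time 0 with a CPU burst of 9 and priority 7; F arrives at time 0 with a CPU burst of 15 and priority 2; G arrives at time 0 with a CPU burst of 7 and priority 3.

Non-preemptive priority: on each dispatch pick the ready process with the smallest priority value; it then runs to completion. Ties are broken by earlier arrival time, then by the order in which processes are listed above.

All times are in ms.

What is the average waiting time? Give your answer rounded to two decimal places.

35.14

Gantt: | C 0-14 | F 14-29 | G 29-36 | A 36-48 | D 48-53 | B 53-66 | E 66-75 |
Completion: A=48  B=66  C=14  D=53  E=75  F=29  G=36
Waiting times: A=36, B=53, C=0, D=48, E=66, F=14, G=29
Average waiting = (36+53+0+48+66+14+29) / 7 = 246/7 = 35.14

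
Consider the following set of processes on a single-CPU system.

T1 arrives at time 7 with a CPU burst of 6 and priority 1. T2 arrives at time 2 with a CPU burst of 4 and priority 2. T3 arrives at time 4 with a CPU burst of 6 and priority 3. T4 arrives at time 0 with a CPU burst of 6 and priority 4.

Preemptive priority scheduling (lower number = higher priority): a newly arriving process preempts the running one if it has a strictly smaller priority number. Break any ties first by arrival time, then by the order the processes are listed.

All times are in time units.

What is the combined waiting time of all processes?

24

Timeline: | T4 0-2 | T2 2-6 | T3 6-7 | T1 7-13 | T3 13-18 | T4 18-22 |
Completion: T1=13  T2=6  T3=18  T4=22
Turnaround (C−A): T1=6  T2=4  T3=14  T4=22
Waiting = turnaround − burst: T1=0, T2=0, T3=8, T4=16
Total waiting = 0 + 0 + 8 + 16 = 24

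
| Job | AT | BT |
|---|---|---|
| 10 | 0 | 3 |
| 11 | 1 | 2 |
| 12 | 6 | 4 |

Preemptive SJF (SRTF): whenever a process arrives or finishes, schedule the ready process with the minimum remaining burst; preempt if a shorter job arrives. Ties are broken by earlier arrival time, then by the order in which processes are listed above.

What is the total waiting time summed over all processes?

Timeline: | 10 0-3 | 11 3-5 | idle 5-6 | 12 6-10 |
Completion: 10=3  11=5  12=10
Waiting = turnaround − burst: 10=0, 11=2, 12=0
Total waiting = 0 + 2 + 0 = 2

2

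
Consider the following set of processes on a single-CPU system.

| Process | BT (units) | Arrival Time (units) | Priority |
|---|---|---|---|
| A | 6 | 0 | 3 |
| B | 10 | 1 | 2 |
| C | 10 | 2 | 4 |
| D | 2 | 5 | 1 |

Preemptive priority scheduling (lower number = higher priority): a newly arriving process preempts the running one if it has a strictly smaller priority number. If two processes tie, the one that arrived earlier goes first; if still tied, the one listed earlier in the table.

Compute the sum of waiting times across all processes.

30

Schedule: | A 0-1 | B 1-5 | D 5-7 | B 7-13 | A 13-18 | C 18-28 |
Completion: A=18  B=13  C=28  D=7
Turnaround (C−A): A=18  B=12  C=26  D=2
Waiting = turnaround − burst: A=12, B=2, C=16, D=0
Total waiting = 12 + 2 + 16 + 0 = 30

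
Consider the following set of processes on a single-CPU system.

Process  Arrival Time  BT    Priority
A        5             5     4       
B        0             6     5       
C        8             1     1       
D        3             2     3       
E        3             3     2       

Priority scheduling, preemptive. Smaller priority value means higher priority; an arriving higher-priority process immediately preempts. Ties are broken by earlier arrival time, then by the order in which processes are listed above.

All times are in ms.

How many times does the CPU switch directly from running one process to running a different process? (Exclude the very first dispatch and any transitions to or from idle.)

Gantt: | B 0-3 | E 3-6 | D 6-8 | C 8-9 | A 9-14 | B 14-17 |
Completion: A=14  B=17  C=9  D=8  E=6
Turnaround (C−A): A=9  B=17  C=1  D=5  E=3

5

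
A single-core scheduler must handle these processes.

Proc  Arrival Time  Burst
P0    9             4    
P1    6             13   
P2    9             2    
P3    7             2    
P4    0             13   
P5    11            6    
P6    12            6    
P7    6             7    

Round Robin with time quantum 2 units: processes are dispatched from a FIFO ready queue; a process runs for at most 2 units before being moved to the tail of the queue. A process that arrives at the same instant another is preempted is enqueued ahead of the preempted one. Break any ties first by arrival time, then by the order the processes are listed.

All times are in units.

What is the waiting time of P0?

Gantt: | P4 0-6 | P1 6-8 | P7 8-10 | P4 10-12 | P3 12-14 | P1 14-16 | P0 16-18 | P2 18-20 | P7 20-22 | P5 22-24 | P6 24-26 | P4 26-28 | P1 28-30 | P0 30-32 | P7 32-34 | P5 34-36 | P6 36-38 | P4 38-40 | P1 40-42 | P7 42-43 | P5 43-45 | P6 45-47 | P4 47-48 | P1 48-53 |
Completion: P0=32  P1=53  P2=20  P3=14  P4=48  P5=45  P6=47  P7=43
Waiting(P0) = turnaround − burst = 23 − 4 = 19

19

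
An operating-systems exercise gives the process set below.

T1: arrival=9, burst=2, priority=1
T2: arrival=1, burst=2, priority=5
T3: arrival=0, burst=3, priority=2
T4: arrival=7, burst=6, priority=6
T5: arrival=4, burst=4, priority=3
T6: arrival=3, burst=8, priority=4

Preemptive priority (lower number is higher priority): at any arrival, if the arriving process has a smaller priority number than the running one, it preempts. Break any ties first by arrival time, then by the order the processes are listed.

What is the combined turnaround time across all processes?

Schedule: | T3 0-3 | T6 3-4 | T5 4-8 | T6 8-9 | T1 9-11 | T6 11-17 | T2 17-19 | T4 19-25 |
Completion: T1=11  T2=19  T3=3  T4=25  T5=8  T6=17
Turnaround = completion − arrival: T1=2, T2=18, T3=3, T4=18, T5=4, T6=14
Total turnaround = 2 + 18 + 3 + 18 + 4 + 14 = 59

59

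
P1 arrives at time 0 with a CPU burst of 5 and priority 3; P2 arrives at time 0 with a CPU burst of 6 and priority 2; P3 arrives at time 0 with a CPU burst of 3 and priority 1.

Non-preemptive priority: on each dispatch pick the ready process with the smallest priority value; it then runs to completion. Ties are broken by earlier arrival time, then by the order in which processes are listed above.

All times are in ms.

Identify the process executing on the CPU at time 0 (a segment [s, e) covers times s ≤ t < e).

P3

Gantt: | P3 0-3 | P2 3-9 | P1 9-14 |
Completion: P1=14  P2=9  P3=3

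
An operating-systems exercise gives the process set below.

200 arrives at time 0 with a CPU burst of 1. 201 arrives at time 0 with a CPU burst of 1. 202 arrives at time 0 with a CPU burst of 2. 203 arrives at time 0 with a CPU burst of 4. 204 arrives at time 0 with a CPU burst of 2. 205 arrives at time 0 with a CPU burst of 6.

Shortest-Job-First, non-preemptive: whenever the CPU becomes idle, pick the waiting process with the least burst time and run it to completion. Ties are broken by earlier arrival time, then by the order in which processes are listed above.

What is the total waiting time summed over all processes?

Timeline: | 200 0-1 | 201 1-2 | 202 2-4 | 204 4-6 | 203 6-10 | 205 10-16 |
Completion: 200=1  201=2  202=4  203=10  204=6  205=16
Waiting = turnaround − burst: 200=0, 201=1, 202=2, 203=6, 204=4, 205=10
Total waiting = 0 + 1 + 2 + 6 + 4 + 10 = 23

23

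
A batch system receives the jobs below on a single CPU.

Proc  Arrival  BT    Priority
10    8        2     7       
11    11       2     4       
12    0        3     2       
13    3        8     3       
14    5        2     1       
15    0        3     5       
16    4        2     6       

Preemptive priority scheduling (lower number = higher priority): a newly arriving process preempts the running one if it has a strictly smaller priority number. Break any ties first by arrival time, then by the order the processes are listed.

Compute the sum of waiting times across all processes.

45

Gantt: | 12 0-3 | 13 3-5 | 14 5-7 | 13 7-13 | 11 13-15 | 15 15-18 | 16 18-20 | 10 20-22 |
Completion: 10=22  11=15  12=3  13=13  14=7  15=18  16=20
Waiting = turnaround − burst: 10=12, 11=2, 12=0, 13=2, 14=0, 15=15, 16=14
Total waiting = 12 + 2 + 0 + 2 + 0 + 15 + 14 = 45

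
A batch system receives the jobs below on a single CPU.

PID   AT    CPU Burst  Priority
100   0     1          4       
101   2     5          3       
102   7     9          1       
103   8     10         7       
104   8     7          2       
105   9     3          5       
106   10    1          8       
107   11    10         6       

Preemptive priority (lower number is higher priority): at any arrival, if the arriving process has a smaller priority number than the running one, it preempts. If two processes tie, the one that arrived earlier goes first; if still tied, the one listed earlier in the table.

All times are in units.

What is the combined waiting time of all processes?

101

Gantt: | 100 0-1 | idle 1-2 | 101 2-7 | 102 7-16 | 104 16-23 | 105 23-26 | 107 26-36 | 103 36-46 | 106 46-47 |
Completion: 100=1  101=7  102=16  103=46  104=23  105=26  106=47  107=36
Turnaround (C−A): 100=1  101=5  102=9  103=38  104=15  105=17  106=37  107=25
Waiting = turnaround − burst: 100=0, 101=0, 102=0, 103=28, 104=8, 105=14, 106=36, 107=15
Total waiting = 0 + 0 + 0 + 28 + 8 + 14 + 36 + 15 = 101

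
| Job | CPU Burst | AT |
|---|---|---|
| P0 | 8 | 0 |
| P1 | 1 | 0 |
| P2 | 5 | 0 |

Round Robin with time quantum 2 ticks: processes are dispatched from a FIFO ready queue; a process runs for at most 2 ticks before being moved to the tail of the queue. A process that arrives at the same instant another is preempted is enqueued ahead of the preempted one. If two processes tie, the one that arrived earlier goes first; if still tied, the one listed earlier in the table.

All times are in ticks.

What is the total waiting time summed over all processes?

Schedule: | P0 0-2 | P1 2-3 | P2 3-5 | P0 5-7 | P2 7-9 | P0 9-11 | P2 11-12 | P0 12-14 |
Completion: P0=14  P1=3  P2=12
Waiting = turnaround − burst: P0=6, P1=2, P2=7
Total waiting = 6 + 2 + 7 = 15

15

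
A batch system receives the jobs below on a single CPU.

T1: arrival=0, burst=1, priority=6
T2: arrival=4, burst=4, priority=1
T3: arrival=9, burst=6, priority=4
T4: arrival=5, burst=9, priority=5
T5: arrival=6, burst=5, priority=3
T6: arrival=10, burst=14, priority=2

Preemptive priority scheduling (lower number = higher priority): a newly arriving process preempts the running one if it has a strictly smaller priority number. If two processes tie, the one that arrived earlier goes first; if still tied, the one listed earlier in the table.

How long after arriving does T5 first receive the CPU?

2

Schedule: | T1 0-1 | idle 1-4 | T2 4-8 | T5 8-10 | T6 10-24 | T5 24-27 | T3 27-33 | T4 33-42 |
Completion: T1=1  T2=8  T3=33  T4=42  T5=27  T6=24
Response(T5) = first start − arrival = 8 − 6 = 2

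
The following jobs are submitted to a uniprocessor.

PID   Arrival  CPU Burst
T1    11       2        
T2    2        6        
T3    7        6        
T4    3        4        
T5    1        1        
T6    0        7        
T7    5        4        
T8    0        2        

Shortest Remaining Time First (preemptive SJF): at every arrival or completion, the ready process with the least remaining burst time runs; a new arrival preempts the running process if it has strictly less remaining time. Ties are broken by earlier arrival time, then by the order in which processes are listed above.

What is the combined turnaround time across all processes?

83

Gantt: | T8 0-2 | T5 2-3 | T4 3-7 | T7 7-11 | T1 11-13 | T2 13-19 | T3 19-25 | T6 25-32 |
Completion: T1=13  T2=19  T3=25  T4=7  T5=3  T6=32  T7=11  T8=2
Turnaround = completion − arrival: T1=2, T2=17, T3=18, T4=4, T5=2, T6=32, T7=6, T8=2
Total turnaround = 2 + 17 + 18 + 4 + 2 + 32 + 6 + 2 = 83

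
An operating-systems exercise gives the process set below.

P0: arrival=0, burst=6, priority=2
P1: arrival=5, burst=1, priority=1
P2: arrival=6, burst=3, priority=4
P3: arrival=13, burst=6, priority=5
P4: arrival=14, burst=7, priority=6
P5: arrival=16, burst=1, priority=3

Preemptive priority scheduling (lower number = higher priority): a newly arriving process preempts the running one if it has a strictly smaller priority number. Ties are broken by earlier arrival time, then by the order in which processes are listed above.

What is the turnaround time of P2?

4

Schedule: | P0 0-5 | P1 5-6 | P0 6-7 | P2 7-10 | idle 10-13 | P3 13-16 | P5 16-17 | P3 17-20 | P4 20-27 |
Completion: P0=7  P1=6  P2=10  P3=20  P4=27  P5=17
Turnaround(P2) = completion − arrival = 10 − 6 = 4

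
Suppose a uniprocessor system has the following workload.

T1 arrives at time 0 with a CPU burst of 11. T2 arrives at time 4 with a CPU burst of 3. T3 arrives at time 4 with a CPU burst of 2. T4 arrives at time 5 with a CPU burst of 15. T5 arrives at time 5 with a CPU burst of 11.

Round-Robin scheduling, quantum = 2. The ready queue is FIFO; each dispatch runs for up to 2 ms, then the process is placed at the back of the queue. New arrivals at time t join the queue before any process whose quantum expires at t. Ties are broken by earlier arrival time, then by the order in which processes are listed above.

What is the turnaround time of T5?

34

Timeline: | T1 0-4 | T2 4-6 | T3 6-8 | T1 8-10 | T4 10-12 | T5 12-14 | T2 14-15 | T1 15-17 | T4 17-19 | T5 19-21 | T1 21-23 | T4 23-25 | T5 25-27 | T1 27-28 | T4 28-30 | T5 30-32 | T4 32-34 | T5 34-36 | T4 36-38 | T5 38-39 | T4 39-42 |
Completion: T1=28  T2=15  T3=8  T4=42  T5=39
Turnaround(T5) = completion − arrival = 39 − 5 = 34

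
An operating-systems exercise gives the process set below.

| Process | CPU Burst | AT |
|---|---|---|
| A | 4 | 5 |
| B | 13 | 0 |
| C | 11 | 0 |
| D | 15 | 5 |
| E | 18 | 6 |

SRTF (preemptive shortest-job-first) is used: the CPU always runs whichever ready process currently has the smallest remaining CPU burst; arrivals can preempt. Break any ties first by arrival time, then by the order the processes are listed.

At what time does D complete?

43

Schedule: | C 0-5 | A 5-9 | C 9-15 | B 15-28 | D 28-43 | E 43-61 |
Completion: A=9  B=28  C=15  D=43  E=61
Turnaround (C−A): A=4  B=28  C=15  D=38  E=55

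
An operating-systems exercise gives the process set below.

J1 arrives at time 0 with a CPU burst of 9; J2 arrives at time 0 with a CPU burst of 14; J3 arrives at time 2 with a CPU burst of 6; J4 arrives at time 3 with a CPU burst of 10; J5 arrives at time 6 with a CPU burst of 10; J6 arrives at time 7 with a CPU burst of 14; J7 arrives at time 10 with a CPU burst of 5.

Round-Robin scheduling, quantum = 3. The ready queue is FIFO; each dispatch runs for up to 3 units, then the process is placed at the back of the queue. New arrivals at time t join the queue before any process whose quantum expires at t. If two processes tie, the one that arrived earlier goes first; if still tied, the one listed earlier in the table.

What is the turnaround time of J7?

Gantt: | J1 0-3 | J2 3-6 | J3 6-9 | J4 9-12 | J1 12-15 | J5 15-18 | J2 18-21 | J6 21-24 | J3 24-27 | J7 27-30 | J4 30-33 | J1 33-36 | J5 36-39 | J2 39-42 | J6 42-45 | J7 45-47 | J4 47-50 | J5 50-53 | J2 53-56 | J6 56-59 | J4 59-60 | J5 60-61 | J2 61-63 | J6 63-68 |
Completion: J1=36  J2=63  J3=27  J4=60  J5=61  J6=68  J7=47
Turnaround(J7) = completion − arrival = 47 − 10 = 37

37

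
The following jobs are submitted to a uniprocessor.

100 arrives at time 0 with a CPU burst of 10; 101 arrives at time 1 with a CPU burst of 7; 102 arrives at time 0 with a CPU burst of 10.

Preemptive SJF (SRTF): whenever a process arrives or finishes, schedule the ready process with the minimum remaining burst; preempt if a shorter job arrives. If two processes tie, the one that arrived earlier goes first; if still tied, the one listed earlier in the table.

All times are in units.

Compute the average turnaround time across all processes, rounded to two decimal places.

17.00

Gantt: | 100 0-1 | 101 1-8 | 100 8-17 | 102 17-27 |
Completion: 100=17  101=8  102=27
Turnaround (C−A): 100=17  101=7  102=27
Turnaround times: 100=17, 101=7, 102=27
Average turnaround = (17+7+27) / 3 = 51/3 = 17.00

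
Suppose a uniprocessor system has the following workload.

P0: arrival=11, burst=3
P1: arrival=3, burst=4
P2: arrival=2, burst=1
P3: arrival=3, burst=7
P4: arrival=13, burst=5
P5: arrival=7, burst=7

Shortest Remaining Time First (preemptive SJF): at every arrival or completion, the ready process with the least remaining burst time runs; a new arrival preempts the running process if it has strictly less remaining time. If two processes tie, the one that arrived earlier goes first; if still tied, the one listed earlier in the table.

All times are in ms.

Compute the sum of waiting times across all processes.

26

Gantt: | idle 0-2 | P2 2-3 | P1 3-7 | P3 7-14 | P0 14-17 | P4 17-22 | P5 22-29 |
Completion: P0=17  P1=7  P2=3  P3=14  P4=22  P5=29
Turnaround (C−A): P0=6  P1=4  P2=1  P3=11  P4=9  P5=22
Waiting = turnaround − burst: P0=3, P1=0, P2=0, P3=4, P4=4, P5=15
Total waiting = 3 + 0 + 0 + 4 + 4 + 15 = 26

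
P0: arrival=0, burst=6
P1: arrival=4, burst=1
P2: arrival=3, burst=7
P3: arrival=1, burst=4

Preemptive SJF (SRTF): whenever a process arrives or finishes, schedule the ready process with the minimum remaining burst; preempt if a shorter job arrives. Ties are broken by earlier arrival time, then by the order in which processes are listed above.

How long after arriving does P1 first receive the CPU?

1

Schedule: | P0 0-1 | P3 1-5 | P1 5-6 | P0 6-11 | P2 11-18 |
Completion: P0=11  P1=6  P2=18  P3=5
Turnaround (C−A): P0=11  P1=2  P2=15  P3=4
Response(P1) = first start − arrival = 5 − 4 = 1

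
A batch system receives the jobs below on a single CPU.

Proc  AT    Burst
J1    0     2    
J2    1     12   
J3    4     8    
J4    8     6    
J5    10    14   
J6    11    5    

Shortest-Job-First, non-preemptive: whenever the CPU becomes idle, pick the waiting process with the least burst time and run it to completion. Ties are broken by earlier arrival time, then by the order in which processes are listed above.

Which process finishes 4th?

J4

Timeline: | J1 0-2 | J2 2-14 | J6 14-19 | J4 19-25 | J3 25-33 | J5 33-47 |
Completion: J1=2  J2=14  J3=33  J4=25  J5=47  J6=19
Finish order: J1 → J2 → J6 → J4 → J3 → J5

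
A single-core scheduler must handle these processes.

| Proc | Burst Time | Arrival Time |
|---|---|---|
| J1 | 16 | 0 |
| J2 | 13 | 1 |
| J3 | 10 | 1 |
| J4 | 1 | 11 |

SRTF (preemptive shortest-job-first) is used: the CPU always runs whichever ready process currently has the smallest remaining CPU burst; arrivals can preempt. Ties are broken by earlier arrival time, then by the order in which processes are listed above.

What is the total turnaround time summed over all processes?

Timeline: | J1 0-1 | J3 1-11 | J4 11-12 | J2 12-25 | J1 25-40 |
Completion: J1=40  J2=25  J3=11  J4=12
Turnaround (C−A): J1=40  J2=24  J3=10  J4=1
Turnaround = completion − arrival: J1=40, J2=24, J3=10, J4=1
Total turnaround = 40 + 24 + 10 + 1 = 75

75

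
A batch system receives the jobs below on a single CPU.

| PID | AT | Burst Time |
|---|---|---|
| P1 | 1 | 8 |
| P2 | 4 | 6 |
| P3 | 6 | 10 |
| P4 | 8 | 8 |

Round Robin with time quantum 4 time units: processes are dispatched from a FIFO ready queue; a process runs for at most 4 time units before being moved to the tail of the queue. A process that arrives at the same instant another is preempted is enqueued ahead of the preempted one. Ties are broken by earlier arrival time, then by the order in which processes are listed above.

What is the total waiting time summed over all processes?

49

Gantt: | idle 0-1 | P1 1-5 | P2 5-9 | P1 9-13 | P3 13-17 | P4 17-21 | P2 21-23 | P3 23-27 | P4 27-31 | P3 31-33 |
Completion: P1=13  P2=23  P3=33  P4=31
Turnaround (C−A): P1=12  P2=19  P3=27  P4=23
Waiting = turnaround − burst: P1=4, P2=13, P3=17, P4=15
Total waiting = 4 + 13 + 17 + 15 = 49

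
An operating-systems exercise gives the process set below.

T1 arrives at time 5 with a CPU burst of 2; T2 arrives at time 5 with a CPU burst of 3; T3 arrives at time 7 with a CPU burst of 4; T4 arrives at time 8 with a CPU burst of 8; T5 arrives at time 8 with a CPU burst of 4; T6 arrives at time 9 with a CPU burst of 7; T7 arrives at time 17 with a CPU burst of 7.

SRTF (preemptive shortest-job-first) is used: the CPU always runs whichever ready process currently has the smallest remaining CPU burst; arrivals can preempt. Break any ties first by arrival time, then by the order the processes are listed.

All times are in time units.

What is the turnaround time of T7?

Timeline: | idle 0-5 | T1 5-7 | T2 7-10 | T3 10-14 | T5 14-18 | T6 18-25 | T7 25-32 | T4 32-40 |
Completion: T1=7  T2=10  T3=14  T4=40  T5=18  T6=25  T7=32
Turnaround(T7) = completion − arrival = 32 − 17 = 15

15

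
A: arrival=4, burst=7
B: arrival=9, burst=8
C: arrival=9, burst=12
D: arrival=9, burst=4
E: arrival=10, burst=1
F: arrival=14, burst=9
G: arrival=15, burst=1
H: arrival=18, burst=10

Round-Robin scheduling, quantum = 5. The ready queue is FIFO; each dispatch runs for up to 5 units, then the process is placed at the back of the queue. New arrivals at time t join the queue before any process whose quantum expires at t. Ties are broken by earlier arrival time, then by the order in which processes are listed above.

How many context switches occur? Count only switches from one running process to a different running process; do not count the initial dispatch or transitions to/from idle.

13

Schedule: | idle 0-4 | A 4-9 | B 9-14 | C 14-19 | D 19-23 | A 23-25 | E 25-26 | F 26-31 | B 31-34 | G 34-35 | H 35-40 | C 40-45 | F 45-49 | H 49-54 | C 54-56 |
Completion: A=25  B=34  C=56  D=23  E=26  F=49  G=35  H=54
Turnaround (C−A): A=21  B=25  C=47  D=14  E=16  F=35  G=20  H=36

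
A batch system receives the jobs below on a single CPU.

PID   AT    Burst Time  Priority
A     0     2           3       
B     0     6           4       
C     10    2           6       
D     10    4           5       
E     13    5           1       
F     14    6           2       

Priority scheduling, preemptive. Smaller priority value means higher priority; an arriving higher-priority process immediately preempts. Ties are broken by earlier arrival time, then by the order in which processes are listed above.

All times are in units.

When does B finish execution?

Timeline: | A 0-2 | B 2-8 | idle 8-10 | D 10-13 | E 13-18 | F 18-24 | D 24-25 | C 25-27 |
Completion: A=2  B=8  C=27  D=25  E=18  F=24

8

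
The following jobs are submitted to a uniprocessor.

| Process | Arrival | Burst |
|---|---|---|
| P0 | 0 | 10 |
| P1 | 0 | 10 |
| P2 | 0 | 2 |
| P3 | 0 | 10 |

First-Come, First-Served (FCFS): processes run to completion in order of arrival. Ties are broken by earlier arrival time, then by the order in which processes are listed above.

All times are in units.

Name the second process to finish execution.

P1

Timeline: | P0 0-10 | P1 10-20 | P2 20-22 | P3 22-32 |
Completion: P0=10  P1=20  P2=22  P3=32
Turnaround (C−A): P0=10  P1=20  P2=22  P3=32
Finish order: P0 → P1 → P2 → P3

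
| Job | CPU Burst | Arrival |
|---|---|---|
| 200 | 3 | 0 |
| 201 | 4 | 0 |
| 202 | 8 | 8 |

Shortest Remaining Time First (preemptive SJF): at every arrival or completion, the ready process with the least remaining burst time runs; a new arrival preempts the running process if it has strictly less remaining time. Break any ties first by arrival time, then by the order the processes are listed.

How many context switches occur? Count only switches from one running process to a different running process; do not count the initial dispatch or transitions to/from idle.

1

Timeline: | 200 0-3 | 201 3-7 | idle 7-8 | 202 8-16 |
Completion: 200=3  201=7  202=16
Turnaround (C−A): 200=3  201=7  202=8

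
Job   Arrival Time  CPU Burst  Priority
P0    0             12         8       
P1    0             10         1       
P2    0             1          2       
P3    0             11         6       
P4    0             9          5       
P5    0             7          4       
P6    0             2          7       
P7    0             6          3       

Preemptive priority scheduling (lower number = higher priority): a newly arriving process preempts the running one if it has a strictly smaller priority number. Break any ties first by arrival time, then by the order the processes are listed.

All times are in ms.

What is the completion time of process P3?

44

Schedule: | P1 0-10 | P2 10-11 | P7 11-17 | P5 17-24 | P4 24-33 | P3 33-44 | P6 44-46 | P0 46-58 |
Completion: P0=58  P1=10  P2=11  P3=44  P4=33  P5=24  P6=46  P7=17
Turnaround (C−A): P0=58  P1=10  P2=11  P3=44  P4=33  P5=24  P6=46  P7=17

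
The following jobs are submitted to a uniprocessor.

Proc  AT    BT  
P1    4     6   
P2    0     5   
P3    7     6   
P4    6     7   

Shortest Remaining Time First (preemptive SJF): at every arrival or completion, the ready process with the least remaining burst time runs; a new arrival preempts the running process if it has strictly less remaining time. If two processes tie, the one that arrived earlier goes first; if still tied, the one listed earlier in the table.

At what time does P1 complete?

11

Gantt: | P2 0-5 | P1 5-11 | P3 11-17 | P4 17-24 |
Completion: P1=11  P2=5  P3=17  P4=24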